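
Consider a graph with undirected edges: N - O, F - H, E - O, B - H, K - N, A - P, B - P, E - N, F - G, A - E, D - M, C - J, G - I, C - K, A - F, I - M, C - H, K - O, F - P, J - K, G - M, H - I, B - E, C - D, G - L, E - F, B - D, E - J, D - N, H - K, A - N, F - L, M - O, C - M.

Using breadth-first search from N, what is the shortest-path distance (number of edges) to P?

2

Level 0: N
Level 1: A, D, E, K, O
Level 2: B, C, F, H, J, M, P
Level 3: G, I, L
P first appears at level 2.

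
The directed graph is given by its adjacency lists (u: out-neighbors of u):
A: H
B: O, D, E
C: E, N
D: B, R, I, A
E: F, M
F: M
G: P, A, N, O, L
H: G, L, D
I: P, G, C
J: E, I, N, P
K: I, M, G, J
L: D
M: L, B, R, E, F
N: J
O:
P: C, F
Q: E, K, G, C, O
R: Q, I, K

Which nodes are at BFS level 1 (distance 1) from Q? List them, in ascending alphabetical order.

C, E, G, K, O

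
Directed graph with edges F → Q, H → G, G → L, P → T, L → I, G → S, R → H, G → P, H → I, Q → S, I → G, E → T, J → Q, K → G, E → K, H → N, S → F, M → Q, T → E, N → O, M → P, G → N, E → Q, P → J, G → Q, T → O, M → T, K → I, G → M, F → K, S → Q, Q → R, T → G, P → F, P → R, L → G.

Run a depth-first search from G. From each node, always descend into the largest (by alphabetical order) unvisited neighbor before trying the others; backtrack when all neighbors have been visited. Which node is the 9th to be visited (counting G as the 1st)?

Visit G
G → S
S → Q
Q → R
R → H
H → N
N → O
H → I
S → F
F → K
G → P
P → T
T → E
P → J
G → M
G → L

Visit order: G, S, Q, R, H, N, O, I, F, K, P, T, E, J, M, L

F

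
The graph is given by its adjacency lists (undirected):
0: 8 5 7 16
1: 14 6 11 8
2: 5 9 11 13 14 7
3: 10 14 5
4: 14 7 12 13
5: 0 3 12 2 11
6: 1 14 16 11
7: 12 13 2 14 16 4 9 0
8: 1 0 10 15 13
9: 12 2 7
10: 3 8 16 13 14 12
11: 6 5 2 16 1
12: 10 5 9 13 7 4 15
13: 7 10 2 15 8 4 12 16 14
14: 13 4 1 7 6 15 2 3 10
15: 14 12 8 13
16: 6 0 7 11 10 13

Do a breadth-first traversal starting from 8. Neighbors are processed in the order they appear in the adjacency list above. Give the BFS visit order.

8, 1, 0, 10, 15, 13, 14, 6, 11, 5, 7, 16, 3, 12, 2, 4, 9

Visit 8; enqueue 1, 0, 10, 15, 13 → queue [1, 0, 10, 15, 13]
Visit 1; enqueue 14, 6, 11 → queue [0, 10, 15, 13, 14, 6, 11]
Visit 0; enqueue 5, 7, 16 → queue [10, 15, 13, 14, 6, 11, 5, 7, 16]
Visit 10; enqueue 3, 12 → queue [15, 13, 14, 6, 11, 5, 7, 16, 3, 12]
Visit 15 → queue [13, 14, 6, 11, 5, 7, 16, 3, 12]
Visit 13; enqueue 2, 4 → queue [14, 6, 11, 5, 7, 16, 3, 12, 2, 4]
Visit 14 → queue [6, 11, 5, 7, 16, 3, 12, 2, 4]
Visit 6 → queue [11, 5, 7, 16, 3, 12, 2, 4]
Visit 11 → queue [5, 7, 16, 3, 12, 2, 4]
Visit 5 → queue [7, 16, 3, 12, 2, 4]
Visit 7; enqueue 9 → queue [16, 3, 12, 2, 4, 9]
Visit 16 → queue [3, 12, 2, 4, 9]
Visit 3 → queue [12, 2, 4, 9]
Visit 12 → queue [2, 4, 9]
Visit 2 → queue [4, 9]
Visit 4 → queue [9]
Visit 9 → queue []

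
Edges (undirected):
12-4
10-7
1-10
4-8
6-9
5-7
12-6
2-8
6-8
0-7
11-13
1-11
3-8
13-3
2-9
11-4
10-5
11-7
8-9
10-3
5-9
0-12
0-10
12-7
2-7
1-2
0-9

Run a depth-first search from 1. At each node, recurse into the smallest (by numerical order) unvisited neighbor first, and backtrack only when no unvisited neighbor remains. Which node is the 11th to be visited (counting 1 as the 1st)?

Visit 1
1 → 2
2 → 7
7 → 0
0 → 9
9 → 5
5 → 10
10 → 3
3 → 8
8 → 4
4 → 11
11 → 13
4 → 12
12 → 6

Visit order: 1, 2, 7, 0, 9, 5, 10, 3, 8, 4, 11, 13, 12, 6

11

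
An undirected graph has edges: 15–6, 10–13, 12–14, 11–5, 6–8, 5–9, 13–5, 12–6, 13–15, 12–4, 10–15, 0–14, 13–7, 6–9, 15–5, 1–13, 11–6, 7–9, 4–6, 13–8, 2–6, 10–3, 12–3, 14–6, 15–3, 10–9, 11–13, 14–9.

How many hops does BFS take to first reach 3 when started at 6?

2

Level 0: 6
Level 1: 2, 4, 8, 9, 11, 12, 14, 15
Level 2: 0, 3, 5, 7, 10, 13
Level 3: 1
3 first appears at level 2.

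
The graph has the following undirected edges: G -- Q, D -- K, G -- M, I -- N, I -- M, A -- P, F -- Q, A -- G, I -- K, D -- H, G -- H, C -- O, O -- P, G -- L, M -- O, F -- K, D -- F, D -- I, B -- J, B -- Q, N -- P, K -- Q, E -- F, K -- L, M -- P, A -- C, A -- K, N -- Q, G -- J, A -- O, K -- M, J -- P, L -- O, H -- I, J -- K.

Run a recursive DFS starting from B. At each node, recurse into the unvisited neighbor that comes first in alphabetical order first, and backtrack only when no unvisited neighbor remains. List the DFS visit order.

Visit B
B → J
J → G
G → A
A → C
C → O
O → L
L → K
K → D
D → F
F → E
F → Q
Q → N
N → I
I → H
I → M
M → P

B, J, G, A, C, O, L, K, D, F, E, Q, N, I, H, M, P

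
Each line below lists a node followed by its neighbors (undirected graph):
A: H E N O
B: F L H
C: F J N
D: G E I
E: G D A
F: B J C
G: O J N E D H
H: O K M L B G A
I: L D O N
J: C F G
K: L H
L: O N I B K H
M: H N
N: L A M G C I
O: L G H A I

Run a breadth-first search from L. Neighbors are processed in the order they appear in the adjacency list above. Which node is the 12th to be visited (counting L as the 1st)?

Visit L; enqueue O, N, I, B, K, H → queue [O, N, I, B, K, H]
Visit O; enqueue G, A → queue [N, I, B, K, H, G, A]
Visit N; enqueue M, C → queue [I, B, K, H, G, A, M, C]
Visit I; enqueue D → queue [B, K, H, G, A, M, C, D]
Visit B; enqueue F → queue [K, H, G, A, M, C, D, F]
Visit K → queue [H, G, A, M, C, D, F]
Visit H → queue [G, A, M, C, D, F]
Visit G; enqueue J, E → queue [A, M, C, D, F, J, E]
Visit A → queue [M, C, D, F, J, E]
Visit M → queue [C, D, F, J, E]
Visit C → queue [D, F, J, E]
Visit D → queue [F, J, E]
Visit F → queue [J, E]
Visit J → queue [E]
Visit E → queue []

Visit order: L, O, N, I, B, K, H, G, A, M, C, D, F, J, E

D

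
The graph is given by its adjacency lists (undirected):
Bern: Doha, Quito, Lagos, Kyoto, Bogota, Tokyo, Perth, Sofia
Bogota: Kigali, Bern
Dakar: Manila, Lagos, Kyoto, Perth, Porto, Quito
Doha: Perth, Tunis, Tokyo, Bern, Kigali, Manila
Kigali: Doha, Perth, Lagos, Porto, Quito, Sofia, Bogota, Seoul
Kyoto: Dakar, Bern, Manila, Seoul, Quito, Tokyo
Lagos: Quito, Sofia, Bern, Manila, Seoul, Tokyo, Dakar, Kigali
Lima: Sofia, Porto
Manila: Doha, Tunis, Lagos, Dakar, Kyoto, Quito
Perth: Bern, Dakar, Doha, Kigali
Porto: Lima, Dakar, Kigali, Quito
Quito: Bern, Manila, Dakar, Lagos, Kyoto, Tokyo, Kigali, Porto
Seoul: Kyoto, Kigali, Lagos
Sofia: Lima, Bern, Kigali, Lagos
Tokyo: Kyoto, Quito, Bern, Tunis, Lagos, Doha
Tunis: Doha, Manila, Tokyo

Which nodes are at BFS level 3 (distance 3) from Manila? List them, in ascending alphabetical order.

Bogota, Lima

Level 0: Manila
Level 1: Dakar, Doha, Kyoto, Lagos, Quito, Tunis
Level 2: Bern, Kigali, Perth, Porto, Seoul, Sofia, Tokyo
Level 3: Bogota, Lima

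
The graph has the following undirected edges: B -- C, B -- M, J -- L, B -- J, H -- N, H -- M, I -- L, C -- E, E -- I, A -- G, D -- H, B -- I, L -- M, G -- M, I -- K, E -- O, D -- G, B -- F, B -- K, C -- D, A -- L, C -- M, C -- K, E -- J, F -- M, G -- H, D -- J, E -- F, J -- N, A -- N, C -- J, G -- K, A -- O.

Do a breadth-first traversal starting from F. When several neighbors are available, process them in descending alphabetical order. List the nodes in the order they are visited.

Visit F; enqueue M, E, B → queue [M, E, B]
Visit M; enqueue L, H, G, C → queue [E, B, L, H, G, C]
Visit E; enqueue O, J, I → queue [B, L, H, G, C, O, J, I]
Visit B; enqueue K → queue [L, H, G, C, O, J, I, K]
Visit L; enqueue A → queue [H, G, C, O, J, I, K, A]
Visit H; enqueue N, D → queue [G, C, O, J, I, K, A, N, D]
Visit G → queue [C, O, J, I, K, A, N, D]
Visit C → queue [O, J, I, K, A, N, D]
Visit O → queue [J, I, K, A, N, D]
Visit J → queue [I, K, A, N, D]
Visit I → queue [K, A, N, D]
Visit K → queue [A, N, D]
Visit A → queue [N, D]
Visit N → queue [D]
Visit D → queue []

F, M, E, B, L, H, G, C, O, J, I, K, A, N, D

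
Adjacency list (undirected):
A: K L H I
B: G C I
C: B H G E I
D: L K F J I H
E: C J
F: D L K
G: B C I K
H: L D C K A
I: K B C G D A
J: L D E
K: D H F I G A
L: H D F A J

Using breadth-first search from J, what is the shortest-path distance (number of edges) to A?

2

Level 0: J
Level 1: D, E, L
Level 2: A, C, F, H, I, K
Level 3: B, G
A first appears at level 2.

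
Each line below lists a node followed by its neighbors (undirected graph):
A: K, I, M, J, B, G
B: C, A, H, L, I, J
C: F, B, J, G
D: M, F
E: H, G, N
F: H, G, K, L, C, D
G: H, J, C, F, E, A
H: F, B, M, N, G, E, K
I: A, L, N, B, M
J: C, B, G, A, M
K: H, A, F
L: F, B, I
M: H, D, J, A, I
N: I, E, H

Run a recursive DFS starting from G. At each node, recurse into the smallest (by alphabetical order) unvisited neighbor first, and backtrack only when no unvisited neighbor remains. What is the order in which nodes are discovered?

G, A, B, C, F, D, M, H, E, N, I, L, K, J

Visit G
G → A
A → B
B → C
C → F
F → D
D → M
M → H
H → E
E → N
N → I
I → L
H → K
M → J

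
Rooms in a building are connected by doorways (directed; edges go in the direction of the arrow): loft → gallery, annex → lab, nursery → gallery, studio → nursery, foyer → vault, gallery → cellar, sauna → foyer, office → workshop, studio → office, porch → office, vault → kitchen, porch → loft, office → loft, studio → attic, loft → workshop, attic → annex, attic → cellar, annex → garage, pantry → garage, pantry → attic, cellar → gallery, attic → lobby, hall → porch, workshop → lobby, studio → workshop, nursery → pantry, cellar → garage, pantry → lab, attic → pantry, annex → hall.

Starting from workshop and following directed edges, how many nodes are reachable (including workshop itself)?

BFS from workshop visits: workshop, lobby
Reachable nodes: 2 of 19 total.

2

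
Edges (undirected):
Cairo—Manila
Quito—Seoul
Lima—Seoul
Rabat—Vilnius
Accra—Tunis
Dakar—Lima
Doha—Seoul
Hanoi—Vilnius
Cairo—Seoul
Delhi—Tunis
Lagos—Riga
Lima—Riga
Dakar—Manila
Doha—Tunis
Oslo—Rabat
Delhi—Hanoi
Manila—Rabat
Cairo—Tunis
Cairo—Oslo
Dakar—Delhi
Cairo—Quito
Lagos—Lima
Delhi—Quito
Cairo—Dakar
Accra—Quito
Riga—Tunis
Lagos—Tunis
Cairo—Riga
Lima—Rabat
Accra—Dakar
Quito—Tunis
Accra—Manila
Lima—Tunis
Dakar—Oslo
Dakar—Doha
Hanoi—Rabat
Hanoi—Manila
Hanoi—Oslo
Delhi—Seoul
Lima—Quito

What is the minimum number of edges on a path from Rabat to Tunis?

2

Level 0: Rabat
Level 1: Hanoi, Lima, Manila, Oslo, Vilnius
Level 2: Accra, Cairo, Dakar, Delhi, Lagos, Quito, Riga, Seoul, Tunis
Level 3: Doha
Tunis first appears at level 2.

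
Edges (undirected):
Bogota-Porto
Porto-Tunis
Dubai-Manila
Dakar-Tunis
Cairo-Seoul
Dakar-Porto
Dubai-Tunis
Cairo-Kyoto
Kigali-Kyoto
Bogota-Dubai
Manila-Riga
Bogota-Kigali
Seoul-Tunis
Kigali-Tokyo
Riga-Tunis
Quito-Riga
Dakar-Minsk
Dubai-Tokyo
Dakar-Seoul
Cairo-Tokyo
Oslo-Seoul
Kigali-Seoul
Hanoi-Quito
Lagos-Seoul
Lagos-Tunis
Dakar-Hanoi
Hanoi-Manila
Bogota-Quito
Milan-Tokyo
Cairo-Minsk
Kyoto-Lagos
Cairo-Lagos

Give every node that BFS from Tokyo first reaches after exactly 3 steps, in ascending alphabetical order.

Dakar, Hanoi, Oslo, Porto, Quito, Riga

Level 0: Tokyo
Level 1: Cairo, Dubai, Kigali, Milan
Level 2: Bogota, Kyoto, Lagos, Manila, Minsk, Seoul, Tunis
Level 3: Dakar, Hanoi, Oslo, Porto, Quito, Riga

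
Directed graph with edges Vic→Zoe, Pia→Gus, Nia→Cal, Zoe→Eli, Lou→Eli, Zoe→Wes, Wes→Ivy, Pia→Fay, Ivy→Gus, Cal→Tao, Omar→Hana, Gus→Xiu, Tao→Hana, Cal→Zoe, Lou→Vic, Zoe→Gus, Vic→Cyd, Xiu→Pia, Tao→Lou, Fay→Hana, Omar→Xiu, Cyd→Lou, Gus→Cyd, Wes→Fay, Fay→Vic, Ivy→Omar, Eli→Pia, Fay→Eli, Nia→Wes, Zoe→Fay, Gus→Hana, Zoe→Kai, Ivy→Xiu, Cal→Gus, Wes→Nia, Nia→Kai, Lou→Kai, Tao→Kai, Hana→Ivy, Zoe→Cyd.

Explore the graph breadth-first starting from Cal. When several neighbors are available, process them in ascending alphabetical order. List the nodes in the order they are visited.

Visit Cal; enqueue Gus, Tao, Zoe → queue [Gus, Tao, Zoe]
Visit Gus; enqueue Cyd, Hana, Xiu → queue [Tao, Zoe, Cyd, Hana, Xiu]
Visit Tao; enqueue Kai, Lou → queue [Zoe, Cyd, Hana, Xiu, Kai, Lou]
Visit Zoe; enqueue Eli, Fay, Wes → queue [Cyd, Hana, Xiu, Kai, Lou, Eli, Fay, Wes]
Visit Cyd → queue [Hana, Xiu, Kai, Lou, Eli, Fay, Wes]
Visit Hana; enqueue Ivy → queue [Xiu, Kai, Lou, Eli, Fay, Wes, Ivy]
Visit Xiu; enqueue Pia → queue [Kai, Lou, Eli, Fay, Wes, Ivy, Pia]
Visit Kai → queue [Lou, Eli, Fay, Wes, Ivy, Pia]
Visit Lou; enqueue Vic → queue [Eli, Fay, Wes, Ivy, Pia, Vic]
Visit Eli → queue [Fay, Wes, Ivy, Pia, Vic]
Visit Fay → queue [Wes, Ivy, Pia, Vic]
Visit Wes; enqueue Nia → queue [Ivy, Pia, Vic, Nia]
Visit Ivy; enqueue Omar → queue [Pia, Vic, Nia, Omar]
Visit Pia → queue [Vic, Nia, Omar]
Visit Vic → queue [Nia, Omar]
Visit Nia → queue [Omar]
Visit Omar → queue []

Cal, Gus, Tao, Zoe, Cyd, Hana, Xiu, Kai, Lou, Eli, Fay, Wes, Ivy, Pia, Vic, Nia, Omar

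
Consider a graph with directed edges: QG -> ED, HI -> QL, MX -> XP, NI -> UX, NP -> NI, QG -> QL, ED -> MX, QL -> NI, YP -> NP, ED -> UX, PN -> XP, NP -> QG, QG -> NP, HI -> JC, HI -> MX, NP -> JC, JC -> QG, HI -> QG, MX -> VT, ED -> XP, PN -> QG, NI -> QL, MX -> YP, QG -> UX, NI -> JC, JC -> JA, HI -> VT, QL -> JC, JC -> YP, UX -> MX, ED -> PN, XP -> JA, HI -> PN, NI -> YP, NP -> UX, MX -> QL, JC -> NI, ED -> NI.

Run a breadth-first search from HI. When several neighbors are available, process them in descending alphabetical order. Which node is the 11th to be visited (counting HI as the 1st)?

ED

Visit HI; enqueue VT, QL, QG, PN, MX, JC → queue [VT, QL, QG, PN, MX, JC]
Visit VT → queue [QL, QG, PN, MX, JC]
Visit QL; enqueue NI → queue [QG, PN, MX, JC, NI]
Visit QG; enqueue UX, NP, ED → queue [PN, MX, JC, NI, UX, NP, ED]
Visit PN; enqueue XP → queue [MX, JC, NI, UX, NP, ED, XP]
Visit MX; enqueue YP → queue [JC, NI, UX, NP, ED, XP, YP]
Visit JC; enqueue JA → queue [NI, UX, NP, ED, XP, YP, JA]
Visit NI → queue [UX, NP, ED, XP, YP, JA]
Visit UX → queue [NP, ED, XP, YP, JA]
Visit NP → queue [ED, XP, YP, JA]
Visit ED → queue [XP, YP, JA]
Visit XP → queue [YP, JA]
Visit YP → queue [JA]
Visit JA → queue []

Visit order: HI, VT, QL, QG, PN, MX, JC, NI, UX, NP, ED, XP, YP, JA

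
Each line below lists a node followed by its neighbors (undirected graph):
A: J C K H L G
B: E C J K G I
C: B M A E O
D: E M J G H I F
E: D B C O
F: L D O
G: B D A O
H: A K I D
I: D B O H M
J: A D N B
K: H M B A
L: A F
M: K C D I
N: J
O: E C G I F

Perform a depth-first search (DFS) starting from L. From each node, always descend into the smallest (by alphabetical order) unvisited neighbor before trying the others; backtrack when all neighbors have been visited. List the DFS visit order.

L → A → C → B → E → D → F → O → G → I → H → K → M → J → N

Visit L
L → A
A → C
C → B
B → E
E → D
D → F
F → O
O → G
O → I
I → H
H → K
K → M
D → J
J → N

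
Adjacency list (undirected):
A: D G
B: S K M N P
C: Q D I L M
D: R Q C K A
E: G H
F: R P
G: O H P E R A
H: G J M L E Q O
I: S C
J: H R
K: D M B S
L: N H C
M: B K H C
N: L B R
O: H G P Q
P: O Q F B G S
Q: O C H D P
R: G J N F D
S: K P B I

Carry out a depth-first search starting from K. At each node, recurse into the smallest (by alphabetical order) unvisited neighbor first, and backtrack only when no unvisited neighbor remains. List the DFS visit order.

K -> B -> M -> C -> D -> A -> G -> E -> H -> J -> R -> F -> P -> O -> Q -> S -> I -> N -> L

Visit K
K → B
B → M
M → C
C → D
D → A
A → G
G → E
E → H
H → J
J → R
R → F
F → P
P → O
O → Q
P → S
S → I
R → N
N → L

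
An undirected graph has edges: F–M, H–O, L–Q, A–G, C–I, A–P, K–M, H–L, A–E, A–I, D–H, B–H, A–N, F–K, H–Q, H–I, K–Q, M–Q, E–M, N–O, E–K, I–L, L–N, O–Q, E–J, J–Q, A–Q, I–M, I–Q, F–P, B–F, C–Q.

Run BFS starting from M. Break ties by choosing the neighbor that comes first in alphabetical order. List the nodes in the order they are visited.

Visit M; enqueue E, F, I, K, Q → queue [E, F, I, K, Q]
Visit E; enqueue A, J → queue [F, I, K, Q, A, J]
Visit F; enqueue B, P → queue [I, K, Q, A, J, B, P]
Visit I; enqueue C, H, L → queue [K, Q, A, J, B, P, C, H, L]
Visit K → queue [Q, A, J, B, P, C, H, L]
Visit Q; enqueue O → queue [A, J, B, P, C, H, L, O]
Visit A; enqueue G, N → queue [J, B, P, C, H, L, O, G, N]
Visit J → queue [B, P, C, H, L, O, G, N]
Visit B → queue [P, C, H, L, O, G, N]
Visit P → queue [C, H, L, O, G, N]
Visit C → queue [H, L, O, G, N]
Visit H; enqueue D → queue [L, O, G, N, D]
Visit L → queue [O, G, N, D]
Visit O → queue [G, N, D]
Visit G → queue [N, D]
Visit N → queue [D]
Visit D → queue []

M, E, F, I, K, Q, A, J, B, P, C, H, L, O, G, N, D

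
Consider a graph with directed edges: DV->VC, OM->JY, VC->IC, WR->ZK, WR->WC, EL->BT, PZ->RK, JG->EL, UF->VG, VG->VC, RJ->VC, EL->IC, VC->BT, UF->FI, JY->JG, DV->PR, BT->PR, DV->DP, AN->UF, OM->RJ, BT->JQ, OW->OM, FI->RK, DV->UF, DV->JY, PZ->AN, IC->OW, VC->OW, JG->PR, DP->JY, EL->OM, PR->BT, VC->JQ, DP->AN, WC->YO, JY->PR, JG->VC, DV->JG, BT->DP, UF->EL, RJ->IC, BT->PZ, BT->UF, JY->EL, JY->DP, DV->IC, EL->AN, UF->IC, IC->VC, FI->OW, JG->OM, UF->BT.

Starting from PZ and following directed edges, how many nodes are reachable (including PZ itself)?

BFS from PZ visits: PZ, AN, RK, UF, BT, EL, FI, IC, VG, DP, JQ, PR, OM, OW, VC, JY, RJ, JG
Reachable nodes: 18 of 23 total.

18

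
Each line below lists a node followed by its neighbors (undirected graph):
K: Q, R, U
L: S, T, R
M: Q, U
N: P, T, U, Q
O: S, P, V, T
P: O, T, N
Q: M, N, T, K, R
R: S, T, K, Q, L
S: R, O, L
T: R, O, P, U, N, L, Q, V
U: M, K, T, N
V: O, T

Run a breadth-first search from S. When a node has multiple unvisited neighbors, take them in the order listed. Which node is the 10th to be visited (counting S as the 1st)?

Visit S; enqueue R, O, L → queue [R, O, L]
Visit R; enqueue T, K, Q → queue [O, L, T, K, Q]
Visit O; enqueue P, V → queue [L, T, K, Q, P, V]
Visit L → queue [T, K, Q, P, V]
Visit T; enqueue U, N → queue [K, Q, P, V, U, N]
Visit K → queue [Q, P, V, U, N]
Visit Q; enqueue M → queue [P, V, U, N, M]
Visit P → queue [V, U, N, M]
Visit V → queue [U, N, M]
Visit U → queue [N, M]
Visit N → queue [M]
Visit M → queue []

Visit order: S, R, O, L, T, K, Q, P, V, U, N, M

U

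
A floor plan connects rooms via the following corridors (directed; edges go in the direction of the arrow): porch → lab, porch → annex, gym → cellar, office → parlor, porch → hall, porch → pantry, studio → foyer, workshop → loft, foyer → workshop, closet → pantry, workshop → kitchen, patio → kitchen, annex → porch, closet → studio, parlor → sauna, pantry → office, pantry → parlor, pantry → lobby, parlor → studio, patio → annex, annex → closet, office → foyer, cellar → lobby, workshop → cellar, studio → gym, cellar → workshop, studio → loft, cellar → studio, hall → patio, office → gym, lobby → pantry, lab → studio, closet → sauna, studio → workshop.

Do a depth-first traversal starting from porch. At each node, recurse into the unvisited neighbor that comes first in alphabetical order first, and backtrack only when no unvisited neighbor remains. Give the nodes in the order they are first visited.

porch -> annex -> closet -> pantry -> lobby -> office -> foyer -> workshop -> cellar -> studio -> gym -> loft -> kitchen -> parlor -> sauna -> hall -> patio -> lab

Visit porch
porch → annex
annex → closet
closet → pantry
pantry → lobby
pantry → office
office → foyer
foyer → workshop
workshop → cellar
cellar → studio
studio → gym
studio → loft
workshop → kitchen
office → parlor
parlor → sauna
porch → hall
hall → patio
porch → lab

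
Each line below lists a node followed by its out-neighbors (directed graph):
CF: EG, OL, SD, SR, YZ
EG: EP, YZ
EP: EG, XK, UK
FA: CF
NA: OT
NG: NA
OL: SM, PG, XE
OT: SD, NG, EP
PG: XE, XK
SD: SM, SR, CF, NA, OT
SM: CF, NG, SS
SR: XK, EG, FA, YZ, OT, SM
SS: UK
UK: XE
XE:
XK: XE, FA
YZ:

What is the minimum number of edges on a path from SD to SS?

2

Level 0: SD
Level 1: CF, NA, OT, SM, SR
Level 2: EG, EP, FA, NG, OL, SS, XK, YZ
Level 3: PG, UK, XE
SS first appears at level 2.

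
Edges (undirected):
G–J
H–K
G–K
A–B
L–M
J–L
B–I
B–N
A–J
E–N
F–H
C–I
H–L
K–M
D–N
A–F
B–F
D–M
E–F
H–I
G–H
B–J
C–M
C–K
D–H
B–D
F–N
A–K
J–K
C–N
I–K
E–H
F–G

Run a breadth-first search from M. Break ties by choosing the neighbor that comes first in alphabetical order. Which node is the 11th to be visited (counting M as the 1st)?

G

Visit M; enqueue C, D, K, L → queue [C, D, K, L]
Visit C; enqueue I, N → queue [D, K, L, I, N]
Visit D; enqueue B, H → queue [K, L, I, N, B, H]
Visit K; enqueue A, G, J → queue [L, I, N, B, H, A, G, J]
Visit L → queue [I, N, B, H, A, G, J]
Visit I → queue [N, B, H, A, G, J]
Visit N; enqueue E, F → queue [B, H, A, G, J, E, F]
Visit B → queue [H, A, G, J, E, F]
Visit H → queue [A, G, J, E, F]
Visit A → queue [G, J, E, F]
Visit G → queue [J, E, F]
Visit J → queue [E, F]
Visit E → queue [F]
Visit F → queue []

Visit order: M, C, D, K, L, I, N, B, H, A, G, J, E, F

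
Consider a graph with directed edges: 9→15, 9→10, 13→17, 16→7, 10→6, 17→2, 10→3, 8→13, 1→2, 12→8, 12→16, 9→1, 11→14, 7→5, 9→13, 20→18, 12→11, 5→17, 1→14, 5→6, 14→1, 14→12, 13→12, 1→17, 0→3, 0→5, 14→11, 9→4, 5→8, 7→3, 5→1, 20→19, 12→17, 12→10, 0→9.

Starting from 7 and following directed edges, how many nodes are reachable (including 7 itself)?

14

BFS from 7 visits: 7, 3, 5, 1, 6, 8, 17, 2, 14, 13, 11, 12, 10, 16
Reachable nodes: 14 of 21 total.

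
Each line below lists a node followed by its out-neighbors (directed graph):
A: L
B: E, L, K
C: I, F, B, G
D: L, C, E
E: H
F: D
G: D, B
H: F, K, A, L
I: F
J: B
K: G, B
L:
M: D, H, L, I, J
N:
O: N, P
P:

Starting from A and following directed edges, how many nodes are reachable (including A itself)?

2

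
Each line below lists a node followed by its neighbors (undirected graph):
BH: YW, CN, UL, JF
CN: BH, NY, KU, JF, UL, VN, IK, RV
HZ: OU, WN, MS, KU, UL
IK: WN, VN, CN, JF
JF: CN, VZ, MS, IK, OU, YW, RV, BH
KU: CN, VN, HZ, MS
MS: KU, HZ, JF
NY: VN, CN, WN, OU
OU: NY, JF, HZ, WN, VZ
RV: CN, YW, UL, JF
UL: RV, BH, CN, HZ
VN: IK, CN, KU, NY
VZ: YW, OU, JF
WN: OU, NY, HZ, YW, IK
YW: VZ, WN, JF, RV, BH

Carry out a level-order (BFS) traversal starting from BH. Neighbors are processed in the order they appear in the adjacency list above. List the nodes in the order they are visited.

BH YW CN UL JF VZ WN RV NY KU VN IK HZ MS OU

Visit BH; enqueue YW, CN, UL, JF → queue [YW, CN, UL, JF]
Visit YW; enqueue VZ, WN, RV → queue [CN, UL, JF, VZ, WN, RV]
Visit CN; enqueue NY, KU, VN, IK → queue [UL, JF, VZ, WN, RV, NY, KU, VN, IK]
Visit UL; enqueue HZ → queue [JF, VZ, WN, RV, NY, KU, VN, IK, HZ]
Visit JF; enqueue MS, OU → queue [VZ, WN, RV, NY, KU, VN, IK, HZ, MS, OU]
Visit VZ → queue [WN, RV, NY, KU, VN, IK, HZ, MS, OU]
Visit WN → queue [RV, NY, KU, VN, IK, HZ, MS, OU]
Visit RV → queue [NY, KU, VN, IK, HZ, MS, OU]
Visit NY → queue [KU, VN, IK, HZ, MS, OU]
Visit KU → queue [VN, IK, HZ, MS, OU]
Visit VN → queue [IK, HZ, MS, OU]
Visit IK → queue [HZ, MS, OU]
Visit HZ → queue [MS, OU]
Visit MS → queue [OU]
Visit OU → queue []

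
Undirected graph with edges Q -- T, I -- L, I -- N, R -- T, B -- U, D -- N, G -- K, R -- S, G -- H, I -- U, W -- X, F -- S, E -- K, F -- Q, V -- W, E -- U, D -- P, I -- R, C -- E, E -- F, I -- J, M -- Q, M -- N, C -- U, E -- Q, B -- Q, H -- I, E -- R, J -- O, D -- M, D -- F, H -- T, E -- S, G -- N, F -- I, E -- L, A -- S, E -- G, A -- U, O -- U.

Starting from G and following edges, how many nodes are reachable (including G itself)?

21

BFS from G visits: G, E, H, K, N, C, F, L, Q, R, S, U, I, T, D, M, B, A, O, J, P
Reachable nodes: 21 of 24 total.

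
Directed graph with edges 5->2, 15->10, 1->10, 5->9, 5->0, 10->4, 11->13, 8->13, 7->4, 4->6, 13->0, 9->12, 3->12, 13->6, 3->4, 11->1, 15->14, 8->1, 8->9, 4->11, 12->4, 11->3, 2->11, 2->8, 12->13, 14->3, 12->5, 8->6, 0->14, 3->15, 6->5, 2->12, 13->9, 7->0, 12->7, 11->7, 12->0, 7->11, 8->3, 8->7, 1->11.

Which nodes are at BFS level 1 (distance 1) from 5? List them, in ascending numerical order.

Level 0: 5
Level 1: 0, 2, 9
Level 2: 8, 11, 12, 14
Level 3: 1, 3, 4, 6, 7, 13
Level 4: 10, 15

0, 2, 9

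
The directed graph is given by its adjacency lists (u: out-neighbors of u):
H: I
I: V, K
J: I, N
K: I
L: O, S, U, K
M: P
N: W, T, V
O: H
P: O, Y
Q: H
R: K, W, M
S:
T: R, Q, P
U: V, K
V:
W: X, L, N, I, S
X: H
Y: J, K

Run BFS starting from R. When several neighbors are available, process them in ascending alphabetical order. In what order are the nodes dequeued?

R, K, M, W, I, P, L, N, S, X, V, O, Y, U, T, H, J, Q

Visit R; enqueue K, M, W → queue [K, M, W]
Visit K; enqueue I → queue [M, W, I]
Visit M; enqueue P → queue [W, I, P]
Visit W; enqueue L, N, S, X → queue [I, P, L, N, S, X]
Visit I; enqueue V → queue [P, L, N, S, X, V]
Visit P; enqueue O, Y → queue [L, N, S, X, V, O, Y]
Visit L; enqueue U → queue [N, S, X, V, O, Y, U]
Visit N; enqueue T → queue [S, X, V, O, Y, U, T]
Visit S → queue [X, V, O, Y, U, T]
Visit X; enqueue H → queue [V, O, Y, U, T, H]
Visit V → queue [O, Y, U, T, H]
Visit O → queue [Y, U, T, H]
Visit Y; enqueue J → queue [U, T, H, J]
Visit U → queue [T, H, J]
Visit T; enqueue Q → queue [H, J, Q]
Visit H → queue [J, Q]
Visit J → queue [Q]
Visit Q → queue []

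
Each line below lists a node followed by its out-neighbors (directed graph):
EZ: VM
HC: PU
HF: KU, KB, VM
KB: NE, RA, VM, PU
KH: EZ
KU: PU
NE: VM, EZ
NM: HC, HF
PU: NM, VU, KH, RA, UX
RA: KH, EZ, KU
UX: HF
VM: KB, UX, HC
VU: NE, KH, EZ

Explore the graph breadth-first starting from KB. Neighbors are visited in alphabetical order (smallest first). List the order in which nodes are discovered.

Visit KB; enqueue NE, PU, RA, VM → queue [NE, PU, RA, VM]
Visit NE; enqueue EZ → queue [PU, RA, VM, EZ]
Visit PU; enqueue KH, NM, UX, VU → queue [RA, VM, EZ, KH, NM, UX, VU]
Visit RA; enqueue KU → queue [VM, EZ, KH, NM, UX, VU, KU]
Visit VM; enqueue HC → queue [EZ, KH, NM, UX, VU, KU, HC]
Visit EZ → queue [KH, NM, UX, VU, KU, HC]
Visit KH → queue [NM, UX, VU, KU, HC]
Visit NM; enqueue HF → queue [UX, VU, KU, HC, HF]
Visit UX → queue [VU, KU, HC, HF]
Visit VU → queue [KU, HC, HF]
Visit KU → queue [HC, HF]
Visit HC → queue [HF]
Visit HF → queue []

KB → NE → PU → RA → VM → EZ → KH → NM → UX → VU → KU → HC → HF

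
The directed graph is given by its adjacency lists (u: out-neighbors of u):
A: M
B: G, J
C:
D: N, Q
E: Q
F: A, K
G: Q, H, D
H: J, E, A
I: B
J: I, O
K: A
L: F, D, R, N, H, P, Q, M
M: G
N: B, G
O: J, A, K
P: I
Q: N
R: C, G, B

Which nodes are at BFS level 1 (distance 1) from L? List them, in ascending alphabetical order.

D, F, H, M, N, P, Q, R

Level 0: L
Level 1: D, F, H, M, N, P, Q, R
Level 2: A, B, C, E, G, I, J, K
Level 3: O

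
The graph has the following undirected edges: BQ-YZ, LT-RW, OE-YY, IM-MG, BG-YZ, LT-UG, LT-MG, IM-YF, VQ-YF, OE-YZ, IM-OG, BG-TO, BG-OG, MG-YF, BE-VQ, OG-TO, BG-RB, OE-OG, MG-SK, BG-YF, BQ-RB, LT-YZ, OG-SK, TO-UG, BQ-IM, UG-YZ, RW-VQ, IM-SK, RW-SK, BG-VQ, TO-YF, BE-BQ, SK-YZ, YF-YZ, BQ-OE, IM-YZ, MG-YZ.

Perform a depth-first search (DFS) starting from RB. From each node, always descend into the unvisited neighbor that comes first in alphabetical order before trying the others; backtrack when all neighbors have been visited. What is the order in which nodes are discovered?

Visit RB
RB → BG
BG → OG
OG → IM
IM → BQ
BQ → BE
BE → VQ
VQ → RW
RW → LT
LT → MG
MG → SK
SK → YZ
YZ → OE
OE → YY
YZ → UG
UG → TO
TO → YF

RB, BG, OG, IM, BQ, BE, VQ, RW, LT, MG, SK, YZ, OE, YY, UG, TO, YF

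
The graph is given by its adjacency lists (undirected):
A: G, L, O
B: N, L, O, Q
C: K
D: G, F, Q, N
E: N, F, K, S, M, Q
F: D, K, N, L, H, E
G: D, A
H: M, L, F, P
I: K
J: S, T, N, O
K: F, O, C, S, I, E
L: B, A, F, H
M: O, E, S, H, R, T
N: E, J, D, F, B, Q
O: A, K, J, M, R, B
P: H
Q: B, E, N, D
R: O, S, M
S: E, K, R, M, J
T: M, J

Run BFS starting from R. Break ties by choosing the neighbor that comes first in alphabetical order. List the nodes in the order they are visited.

Visit R; enqueue M, O, S → queue [M, O, S]
Visit M; enqueue E, H, T → queue [O, S, E, H, T]
Visit O; enqueue A, B, J, K → queue [S, E, H, T, A, B, J, K]
Visit S → queue [E, H, T, A, B, J, K]
Visit E; enqueue F, N, Q → queue [H, T, A, B, J, K, F, N, Q]
Visit H; enqueue L, P → queue [T, A, B, J, K, F, N, Q, L, P]
Visit T → queue [A, B, J, K, F, N, Q, L, P]
Visit A; enqueue G → queue [B, J, K, F, N, Q, L, P, G]
Visit B → queue [J, K, F, N, Q, L, P, G]
Visit J → queue [K, F, N, Q, L, P, G]
Visit K; enqueue C, I → queue [F, N, Q, L, P, G, C, I]
Visit F; enqueue D → queue [N, Q, L, P, G, C, I, D]
Visit N → queue [Q, L, P, G, C, I, D]
Visit Q → queue [L, P, G, C, I, D]
Visit L → queue [P, G, C, I, D]
Visit P → queue [G, C, I, D]
Visit G → queue [C, I, D]
Visit C → queue [I, D]
Visit I → queue [D]
Visit D → queue []

R M O S E H T A B J K F N Q L P G C I D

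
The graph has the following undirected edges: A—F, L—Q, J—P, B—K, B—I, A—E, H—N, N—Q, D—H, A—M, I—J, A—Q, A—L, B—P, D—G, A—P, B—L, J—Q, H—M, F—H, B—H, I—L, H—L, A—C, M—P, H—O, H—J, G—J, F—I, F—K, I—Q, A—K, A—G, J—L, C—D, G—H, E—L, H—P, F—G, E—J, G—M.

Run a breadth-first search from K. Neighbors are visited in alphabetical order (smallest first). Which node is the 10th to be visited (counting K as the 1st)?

P

Visit K; enqueue A, B, F → queue [A, B, F]
Visit A; enqueue C, E, G, L, M, P, Q → queue [B, F, C, E, G, L, M, P, Q]
Visit B; enqueue H, I → queue [F, C, E, G, L, M, P, Q, H, I]
Visit F → queue [C, E, G, L, M, P, Q, H, I]
Visit C; enqueue D → queue [E, G, L, M, P, Q, H, I, D]
Visit E; enqueue J → queue [G, L, M, P, Q, H, I, D, J]
Visit G → queue [L, M, P, Q, H, I, D, J]
Visit L → queue [M, P, Q, H, I, D, J]
Visit M → queue [P, Q, H, I, D, J]
Visit P → queue [Q, H, I, D, J]
Visit Q; enqueue N → queue [H, I, D, J, N]
Visit H; enqueue O → queue [I, D, J, N, O]
Visit I → queue [D, J, N, O]
Visit D → queue [J, N, O]
Visit J → queue [N, O]
Visit N → queue [O]
Visit O → queue []

Visit order: K, A, B, F, C, E, G, L, M, P, Q, H, I, D, J, N, O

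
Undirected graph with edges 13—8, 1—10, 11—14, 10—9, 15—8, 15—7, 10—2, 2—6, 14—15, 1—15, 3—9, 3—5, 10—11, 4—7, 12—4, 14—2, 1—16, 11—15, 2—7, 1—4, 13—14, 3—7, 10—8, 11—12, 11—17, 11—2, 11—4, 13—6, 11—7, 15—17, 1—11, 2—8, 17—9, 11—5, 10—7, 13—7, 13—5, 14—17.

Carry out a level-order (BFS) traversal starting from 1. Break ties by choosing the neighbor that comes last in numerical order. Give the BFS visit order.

1 → 16 → 15 → 11 → 10 → 4 → 17 → 14 → 8 → 7 → 12 → 5 → 2 → 9 → 13 → 3 → 6

Visit 1; enqueue 16, 15, 11, 10, 4 → queue [16, 15, 11, 10, 4]
Visit 16 → queue [15, 11, 10, 4]
Visit 15; enqueue 17, 14, 8, 7 → queue [11, 10, 4, 17, 14, 8, 7]
Visit 11; enqueue 12, 5, 2 → queue [10, 4, 17, 14, 8, 7, 12, 5, 2]
Visit 10; enqueue 9 → queue [4, 17, 14, 8, 7, 12, 5, 2, 9]
Visit 4 → queue [17, 14, 8, 7, 12, 5, 2, 9]
Visit 17 → queue [14, 8, 7, 12, 5, 2, 9]
Visit 14; enqueue 13 → queue [8, 7, 12, 5, 2, 9, 13]
Visit 8 → queue [7, 12, 5, 2, 9, 13]
Visit 7; enqueue 3 → queue [12, 5, 2, 9, 13, 3]
Visit 12 → queue [5, 2, 9, 13, 3]
Visit 5 → queue [2, 9, 13, 3]
Visit 2; enqueue 6 → queue [9, 13, 3, 6]
Visit 9 → queue [13, 3, 6]
Visit 13 → queue [3, 6]
Visit 3 → queue [6]
Visit 6 → queue []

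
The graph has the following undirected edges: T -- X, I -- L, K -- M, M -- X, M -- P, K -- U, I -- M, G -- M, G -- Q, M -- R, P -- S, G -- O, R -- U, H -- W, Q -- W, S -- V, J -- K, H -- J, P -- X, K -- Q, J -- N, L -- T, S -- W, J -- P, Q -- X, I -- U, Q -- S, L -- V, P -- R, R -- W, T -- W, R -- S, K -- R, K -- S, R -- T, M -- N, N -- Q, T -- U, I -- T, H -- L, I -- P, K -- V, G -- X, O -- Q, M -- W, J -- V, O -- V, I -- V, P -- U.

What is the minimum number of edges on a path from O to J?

Level 0: O
Level 1: G, Q, V
Level 2: I, J, K, L, M, N, S, W, X
Level 3: H, P, R, T, U
J first appears at level 2.

2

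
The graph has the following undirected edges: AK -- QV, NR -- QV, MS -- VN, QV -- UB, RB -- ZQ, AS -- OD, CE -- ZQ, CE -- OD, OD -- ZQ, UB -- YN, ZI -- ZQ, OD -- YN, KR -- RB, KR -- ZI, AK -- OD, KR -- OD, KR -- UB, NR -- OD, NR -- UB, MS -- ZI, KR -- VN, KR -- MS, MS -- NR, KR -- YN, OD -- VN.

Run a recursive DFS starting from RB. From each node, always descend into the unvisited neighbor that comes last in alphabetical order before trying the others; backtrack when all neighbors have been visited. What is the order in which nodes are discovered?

RB -> ZQ -> ZI -> MS -> VN -> OD -> YN -> UB -> QV -> NR -> AK -> KR -> CE -> AS

Visit RB
RB → ZQ
ZQ → ZI
ZI → MS
MS → VN
VN → OD
OD → YN
YN → UB
UB → QV
QV → NR
QV → AK
UB → KR
OD → CE
OD → AS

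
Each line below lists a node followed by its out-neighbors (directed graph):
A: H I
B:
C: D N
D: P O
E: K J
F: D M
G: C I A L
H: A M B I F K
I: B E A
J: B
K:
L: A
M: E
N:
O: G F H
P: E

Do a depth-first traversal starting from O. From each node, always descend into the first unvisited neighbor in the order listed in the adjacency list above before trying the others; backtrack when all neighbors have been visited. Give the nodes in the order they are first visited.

O, G, C, D, P, E, K, J, B, N, I, A, H, M, F, L

Visit O
O → G
G → C
C → D
D → P
P → E
E → K
E → J
J → B
C → N
G → I
I → A
A → H
H → M
H → F
G → L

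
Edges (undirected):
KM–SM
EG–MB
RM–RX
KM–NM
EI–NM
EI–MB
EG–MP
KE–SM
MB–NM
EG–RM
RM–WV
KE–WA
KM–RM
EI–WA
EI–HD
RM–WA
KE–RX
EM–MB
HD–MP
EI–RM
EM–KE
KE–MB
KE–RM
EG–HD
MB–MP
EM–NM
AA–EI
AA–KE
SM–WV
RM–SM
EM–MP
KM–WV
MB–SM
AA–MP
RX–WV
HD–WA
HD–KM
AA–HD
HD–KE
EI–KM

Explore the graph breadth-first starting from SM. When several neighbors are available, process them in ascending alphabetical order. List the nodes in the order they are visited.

SM KE KM MB RM WV AA EM HD RX WA EI NM EG MP

Visit SM; enqueue KE, KM, MB, RM, WV → queue [KE, KM, MB, RM, WV]
Visit KE; enqueue AA, EM, HD, RX, WA → queue [KM, MB, RM, WV, AA, EM, HD, RX, WA]
Visit KM; enqueue EI, NM → queue [MB, RM, WV, AA, EM, HD, RX, WA, EI, NM]
Visit MB; enqueue EG, MP → queue [RM, WV, AA, EM, HD, RX, WA, EI, NM, EG, MP]
Visit RM → queue [WV, AA, EM, HD, RX, WA, EI, NM, EG, MP]
Visit WV → queue [AA, EM, HD, RX, WA, EI, NM, EG, MP]
Visit AA → queue [EM, HD, RX, WA, EI, NM, EG, MP]
Visit EM → queue [HD, RX, WA, EI, NM, EG, MP]
Visit HD → queue [RX, WA, EI, NM, EG, MP]
Visit RX → queue [WA, EI, NM, EG, MP]
Visit WA → queue [EI, NM, EG, MP]
Visit EI → queue [NM, EG, MP]
Visit NM → queue [EG, MP]
Visit EG → queue [MP]
Visit MP → queue []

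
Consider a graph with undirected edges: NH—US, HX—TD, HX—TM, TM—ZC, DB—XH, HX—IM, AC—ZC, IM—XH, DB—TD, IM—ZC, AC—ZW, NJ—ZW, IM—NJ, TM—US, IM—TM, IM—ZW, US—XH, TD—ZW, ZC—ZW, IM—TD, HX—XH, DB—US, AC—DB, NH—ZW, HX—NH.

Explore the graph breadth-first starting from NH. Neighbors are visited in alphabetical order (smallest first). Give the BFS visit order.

Visit NH; enqueue HX, US, ZW → queue [HX, US, ZW]
Visit HX; enqueue IM, TD, TM, XH → queue [US, ZW, IM, TD, TM, XH]
Visit US; enqueue DB → queue [ZW, IM, TD, TM, XH, DB]
Visit ZW; enqueue AC, NJ, ZC → queue [IM, TD, TM, XH, DB, AC, NJ, ZC]
Visit IM → queue [TD, TM, XH, DB, AC, NJ, ZC]
Visit TD → queue [TM, XH, DB, AC, NJ, ZC]
Visit TM → queue [XH, DB, AC, NJ, ZC]
Visit XH → queue [DB, AC, NJ, ZC]
Visit DB → queue [AC, NJ, ZC]
Visit AC → queue [NJ, ZC]
Visit NJ → queue [ZC]
Visit ZC → queue []

NH, HX, US, ZW, IM, TD, TM, XH, DB, AC, NJ, ZC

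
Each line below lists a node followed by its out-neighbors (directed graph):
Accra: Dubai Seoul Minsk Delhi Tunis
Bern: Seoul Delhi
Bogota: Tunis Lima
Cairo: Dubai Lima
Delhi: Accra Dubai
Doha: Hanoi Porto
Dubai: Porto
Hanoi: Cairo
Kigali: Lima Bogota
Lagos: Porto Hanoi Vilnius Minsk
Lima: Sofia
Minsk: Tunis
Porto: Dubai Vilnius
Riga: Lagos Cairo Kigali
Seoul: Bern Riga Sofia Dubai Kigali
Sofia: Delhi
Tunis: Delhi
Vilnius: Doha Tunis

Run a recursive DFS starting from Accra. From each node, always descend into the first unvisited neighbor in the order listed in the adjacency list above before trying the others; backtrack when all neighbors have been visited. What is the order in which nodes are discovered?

Accra, Dubai, Porto, Vilnius, Doha, Hanoi, Cairo, Lima, Sofia, Delhi, Tunis, Seoul, Bern, Riga, Lagos, Minsk, Kigali, Bogota

Visit Accra
Accra → Dubai
Dubai → Porto
Porto → Vilnius
Vilnius → Doha
Doha → Hanoi
Hanoi → Cairo
Cairo → Lima
Lima → Sofia
Sofia → Delhi
Vilnius → Tunis
Accra → Seoul
Seoul → Bern
Seoul → Riga
Riga → Lagos
Lagos → Minsk
Riga → Kigali
Kigali → Bogota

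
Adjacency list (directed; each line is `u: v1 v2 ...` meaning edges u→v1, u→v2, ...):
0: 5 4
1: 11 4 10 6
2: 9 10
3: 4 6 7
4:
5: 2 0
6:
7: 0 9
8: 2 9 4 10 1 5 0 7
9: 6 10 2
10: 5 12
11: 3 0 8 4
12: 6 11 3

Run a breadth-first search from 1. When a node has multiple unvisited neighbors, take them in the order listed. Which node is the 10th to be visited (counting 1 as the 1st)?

12

Visit 1; enqueue 11, 4, 10, 6 → queue [11, 4, 10, 6]
Visit 11; enqueue 3, 0, 8 → queue [4, 10, 6, 3, 0, 8]
Visit 4 → queue [10, 6, 3, 0, 8]
Visit 10; enqueue 5, 12 → queue [6, 3, 0, 8, 5, 12]
Visit 6 → queue [3, 0, 8, 5, 12]
Visit 3; enqueue 7 → queue [0, 8, 5, 12, 7]
Visit 0 → queue [8, 5, 12, 7]
Visit 8; enqueue 2, 9 → queue [5, 12, 7, 2, 9]
Visit 5 → queue [12, 7, 2, 9]
Visit 12 → queue [7, 2, 9]
Visit 7 → queue [2, 9]
Visit 2 → queue [9]
Visit 9 → queue []

Visit order: 1, 11, 4, 10, 6, 3, 0, 8, 5, 12, 7, 2, 9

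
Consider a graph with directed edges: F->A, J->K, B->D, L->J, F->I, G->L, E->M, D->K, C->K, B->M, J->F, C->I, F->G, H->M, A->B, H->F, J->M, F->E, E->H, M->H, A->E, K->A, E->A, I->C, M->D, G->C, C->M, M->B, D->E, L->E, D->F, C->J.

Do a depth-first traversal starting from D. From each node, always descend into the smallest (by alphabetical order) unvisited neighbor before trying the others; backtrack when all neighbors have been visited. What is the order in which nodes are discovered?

D -> E -> A -> B -> M -> H -> F -> G -> C -> I -> J -> K -> L

Visit D
D → E
E → A
A → B
B → M
M → H
H → F
F → G
G → C
C → I
C → J
J → K
G → L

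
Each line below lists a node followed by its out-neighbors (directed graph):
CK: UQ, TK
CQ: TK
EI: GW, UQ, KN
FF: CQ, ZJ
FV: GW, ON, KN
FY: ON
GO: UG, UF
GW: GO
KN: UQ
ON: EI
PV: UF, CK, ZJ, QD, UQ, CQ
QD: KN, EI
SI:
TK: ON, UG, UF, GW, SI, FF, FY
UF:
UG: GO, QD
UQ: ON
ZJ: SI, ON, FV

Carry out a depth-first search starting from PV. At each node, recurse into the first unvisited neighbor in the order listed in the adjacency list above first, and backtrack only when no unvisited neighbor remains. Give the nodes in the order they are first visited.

Visit PV
PV → UF
PV → CK
CK → UQ
UQ → ON
ON → EI
EI → GW
GW → GO
GO → UG
UG → QD
QD → KN
CK → TK
TK → SI
TK → FF
FF → CQ
FF → ZJ
ZJ → FV
TK → FY

PV UF CK UQ ON EI GW GO UG QD KN TK SI FF CQ ZJ FV FY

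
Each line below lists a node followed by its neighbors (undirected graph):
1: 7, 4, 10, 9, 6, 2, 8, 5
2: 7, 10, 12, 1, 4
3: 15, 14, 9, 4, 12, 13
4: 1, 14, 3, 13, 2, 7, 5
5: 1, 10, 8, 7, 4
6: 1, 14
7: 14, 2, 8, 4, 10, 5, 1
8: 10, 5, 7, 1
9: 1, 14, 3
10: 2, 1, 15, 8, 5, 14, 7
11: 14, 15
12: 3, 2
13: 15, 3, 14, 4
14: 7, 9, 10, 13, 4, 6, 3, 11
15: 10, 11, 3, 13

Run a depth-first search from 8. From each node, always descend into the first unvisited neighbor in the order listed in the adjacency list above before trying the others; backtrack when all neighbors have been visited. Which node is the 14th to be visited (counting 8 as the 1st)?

5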